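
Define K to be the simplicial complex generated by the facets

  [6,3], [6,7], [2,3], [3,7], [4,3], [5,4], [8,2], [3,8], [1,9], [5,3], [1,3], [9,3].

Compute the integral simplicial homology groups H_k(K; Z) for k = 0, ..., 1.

H_0 = Z,  H_1 = Z^4.

K has 9 vertices, 12 edges.
rank ∂_0 = 0, rank ∂_1 = 8 ⇒ b_0 = 9 − 0 − 8 = 1; all invariant factors of ∂_1 are 1 so no torsion. So H_0 ≅ Z.
rank ∂_1 = 8, rank ∂_2 = 0 ⇒ b_1 = 12 − 8 − 0 = 4. So H_1 ≅ Z^4.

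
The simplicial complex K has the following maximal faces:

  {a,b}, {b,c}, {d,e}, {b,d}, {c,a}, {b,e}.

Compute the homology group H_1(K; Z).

Fix the vertex order a < b < c < d < e and write every simplex with vertices in increasing order. Then dim K = 1 and the simplices of K are:

  0-simplices (5): a, b, c, d, e
  1-simplices (6): ab, ac, bc, bd, be, de

so the chain groups are C_0 ≅ Z^5, C_1 ≅ Z^6.

The boundary map ∂_1: C_1 → C_0 maps an edge to its endpoints' difference, ∂[p,q] = q − p. For instance
  ∂de = e − d.
This gives a 5×6 integer matrix of rank 4; reducing to Smith normal form yields diagonal entries (1,1,1,1).

Reading off H_k = ker ∂_k / im ∂_{k+1}:

  H_1: rank ker ∂_1 − rank ∂_2 = (6 − 4) − 0 = 2, and there is no ∂_2, so H_1 = Z^2.

H_1 = Z^2.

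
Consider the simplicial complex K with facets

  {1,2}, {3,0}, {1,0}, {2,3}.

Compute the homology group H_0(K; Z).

H_0 = Z.

We work with the vertex ordering 0 < 1 < 2 < 3. The simplices of K, each written with vertices in increasing order, are:

  0-simplices (4): [0], [1], [2], [3]
  1-simplices (4): [0,1], [0,3], [1,2], [2,3]

Hence C_0 ≅ Z^4, C_1 ≅ Z^4.

The boundary map ∂_1: C_1 → C_0 sends each edge [p,q] (with p < q) to q − p. For instance
  ∂[0,1] = [1] − [0].
As a 4×4 matrix over Z this has rank 3, with invariant factors (1,1,1).

Now H_k = ker ∂_k / im ∂_{k+1}, so:

  H_0: rank C_0 − rank ∂_1 = 4 − 3 = 1, and the invariant factors of ∂_1 are all 1, so H_0 = Z.

(K is a triangulation of the circle S^1.)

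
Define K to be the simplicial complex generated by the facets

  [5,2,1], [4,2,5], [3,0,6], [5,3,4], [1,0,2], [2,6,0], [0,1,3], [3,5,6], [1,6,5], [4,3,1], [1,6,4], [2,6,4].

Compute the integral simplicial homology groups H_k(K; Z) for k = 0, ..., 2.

Take the total order 0 < 1 < 2 < 3 < 4 < 5 < 6 on the vertex set. Then K (dimension 2) consists of the simplices:

  0-simplices (7): [0], [1], [2], [3], [4], [5], [6]
  1-simplices (18): [0,1], [0,2], [0,3], [0,6], [1,2], [1,3], [1,4], [1,5], [1,6], [2,4], [2,5], [2,6], [3,4], [3,5], [3,6], [4,5], [4,6], [5,6]
  2-simplices (12): [0,1,2], [0,1,3], [0,2,6], [0,3,6], [1,2,5], [1,3,4], [1,4,6], [1,5,6], [2,4,5], [2,4,6], [3,4,5], [3,5,6]

giving chain groups C_0 ≅ Z^7, C_1 ≅ Z^18, C_2 ≅ Z^12.

The boundary map ∂_1: C_1 → C_0 sends each edge [p,q] (with p < q) to q − p. For instance
  ∂[1,3] = [3] − [1].
This gives a 7×18 integer matrix of rank 6; reducing to Smith normal form yields diagonal entries (1,1,1,1,1,1).

∂_2: C_2 → C_1 acts by ∂[p,q,r] = [q,r] − [p,r] + [p,q]. For instance
  ∂[3,5,6] = [5,6] − [3,6] + [3,5],
  ∂[2,4,5] = [4,5] − [2,5] + [2,4].
This gives a 18×12 integer matrix of rank 12; reducing to Smith normal form yields diagonal entries (1,1,1,1,1,1,1,1,1,1,1,2).

Computing H_k = (kernel of ∂_k) / (image of ∂_{k+1}):

  H_0: rank C_0 − rank ∂_1 = 7 − 6 = 1, and the invariant factors of ∂_1 are all 1, so H_0 ≅ Z.
  H_1: rank ker ∂_1 − rank ∂_2 = (18 − 6) − 12 = 0, and ∂_2 has invariant factor 2 > 1, so H_1 ≅ Z/2.
  H_2: rank ker ∂_2 − rank ∂_3 = (12 − 12) − 0 = 0, and there is no ∂_3, so H_2 ≅ 0.

As a check, the Euler characteristic is 7 − 18 + 12 = 1, which agrees with 1 − 0 + 0 = 1.

H_0 ≅ Z,  H_1 ≅ Z/2,  H_2 = 0.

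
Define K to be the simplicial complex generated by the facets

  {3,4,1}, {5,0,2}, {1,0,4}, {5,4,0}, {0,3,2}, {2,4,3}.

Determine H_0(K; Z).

H_0 = Z.

Order the vertices as 0 < 1 < 2 < 3 < 4 < 5. Listing each simplex with vertices in this order, K has dimension 2 with simplices:

  0-simplices (6): [0], [1], [2], [3], [4], [5]
  1-simplices (12): [0,1], [0,2], [0,3], [0,4], [0,5], [1,3], [1,4], [2,3], [2,4], [2,5], [3,4], [4,5]
  2-simplices (6): [0,1,4], [0,2,3], [0,2,5], [0,4,5], [1,3,4], [2,3,4]

so the chain groups are C_0 ≅ Z^6, C_1 ≅ Z^12, C_2 ≅ Z^6.

∂_1: C_1 → C_0 sends each edge [p,q] (with p < q) to q − p. For instance
  ∂[2,3] = [3] − [2].
As a 6×12 matrix over Z this has rank 5, with invariant factors (1,1,1,1,1).

Boundary ∂_2: C_2 → C_1 maps a triangle to the signed sum of its edges. For instance
  ∂[1,3,4] = [3,4] − [1,4] + [1,3],
  ∂[2,3,4] = [3,4] − [2,4] + [2,3].
The resulting 12×6 matrix has rank 6, and its Smith normal form has invariant factors (1,1,1,1,1,1).

From H_k ≅ ker(∂_k) / im(∂_{k+1}) we obtain:

  H_0: rank C_0 − rank ∂_1 = 6 − 5 = 1, and the invariant factors of ∂_1 are all 1, so H_0 ≅ Z.

(K is a triangulation of the cylinder S^1 x I.)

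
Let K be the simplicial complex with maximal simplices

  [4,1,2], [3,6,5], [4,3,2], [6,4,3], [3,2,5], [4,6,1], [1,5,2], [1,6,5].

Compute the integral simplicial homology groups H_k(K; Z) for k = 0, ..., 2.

H_0 = Z,  H_1 = 0,  H_2 = Z.

K has 6 vertices, 12 edges, 8 triangles.
rank ∂_0 = 0, rank ∂_1 = 5 ⇒ b_0 = 6 − 0 − 5 = 1; all invariant factors of ∂_1 are 1 so no torsion. So H_0 ≅ Z.
rank ∂_1 = 5, rank ∂_2 = 7 ⇒ b_1 = 12 − 5 − 7 = 0; all invariant factors of ∂_2 are 1 so no torsion. So H_1 ≅ 0.
rank ∂_2 = 7, rank ∂_3 = 0 ⇒ b_2 = 8 − 7 − 0 = 1. So H_2 ≅ Z.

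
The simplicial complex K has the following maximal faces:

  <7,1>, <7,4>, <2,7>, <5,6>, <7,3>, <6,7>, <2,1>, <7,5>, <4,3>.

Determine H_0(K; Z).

Fix the vertex order 1 < 2 < 3 < 4 < 5 < 6 < 7 and write every simplex with vertices in increasing order. Then dim K = 1 and the simplices of K are:

  0-simplices (7): [1], [2], [3], [4], [5], [6], [7]
  1-simplices (9): [1,2], [1,7], [2,7], [3,4], [3,7], [4,7], [5,6], [5,7], [6,7]

Hence C_0 ≅ Z^7, C_1 ≅ Z^9.

The boundary map ∂_1: C_1 → C_0 sends each edge [p,q] (with p < q) to q − p. For instance
  ∂[5,6] = [6] − [5].
The 7×9 boundary matrix has rank 6 and Smith normal form diag(1,1,1,1,1,1).

From H_k ≅ ker(∂_k) / im(∂_{k+1}) we obtain:

  H_0: rank C_0 − rank ∂_1 = 7 − 6 = 1, and the invariant factors of ∂_1 are all 1, so H_0 ≅ Z.

H_0 ≅ Z.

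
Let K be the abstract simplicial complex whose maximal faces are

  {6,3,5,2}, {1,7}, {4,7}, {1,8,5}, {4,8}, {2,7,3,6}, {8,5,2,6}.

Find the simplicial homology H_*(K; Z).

H_0 = Z,  H_1 = Z^2,  H_2 = 0,  H_3 = 0.

Take the total order 1 < 2 < 3 < 4 < 5 < 6 < 7 < 8 on the vertex set. Then K (dimension 3) consists of the simplices:

  0-simplices (8): [1], [2], [3], [4], [5], [6], [7], [8]
  1-simplices (17): [1,5], [1,7], [1,8], [2,3], [2,5], [2,6], [2,7], [2,8], [3,5], [3,6], [3,7], [4,7], [4,8], [5,6], [5,8], [6,7], [6,8]
  2-simplices (11): [1,5,8], [2,3,5], [2,3,6], [2,3,7], [2,5,6], [2,5,8], [2,6,7], [2,6,8], [3,5,6], [3,6,7], [5,6,8]
  3-simplices (3): [2,3,5,6], [2,3,6,7], [2,5,6,8]

giving chain groups C_0 ≅ Z^8, C_1 ≅ Z^17, C_2 ≅ Z^11, C_3 ≅ Z^3.

The boundary map ∂_1: C_1 → C_0 maps an edge to its endpoints' difference, ∂[p,q] = q − p. For instance
  ∂[2,7] = [7] − [2].
This gives a 8×17 integer matrix of rank 7; reducing to Smith normal form yields diagonal entries (1,1,1,1,1,1,1).

The boundary map ∂_2: C_2 → C_1 sends each 2-simplex [p,q,r] to [q,r] − [p,r] + [p,q]. For instance
  ∂[2,6,8] = [6,8] − [2,8] + [2,6],
  ∂[2,5,8] = [5,8] − [2,8] + [2,5].
The resulting 17×11 matrix has rank 8, and its Smith normal form has invariant factors (1,1,1,1,1,1,1,1).

∂_3: C_3 → C_2 sends each 3-simplex σ to the alternating sum Σ_i (−1)^i (σ with its i-th vertex removed). For instance
  ∂[2,3,5,6] = [3,5,6] − [2,5,6] + [2,3,6] − [2,3,5],
  ∂[2,3,6,7] = [3,6,7] − [2,6,7] + [2,3,7] − [2,3,6].
This gives a 11×3 integer matrix of rank 3; reducing to Smith normal form yields diagonal entries (1,1,1).

From H_k ≅ ker(∂_k) / im(∂_{k+1}) we obtain:

  H_0: rank C_0 − rank ∂_1 = 8 − 7 = 1, and the invariant factors of ∂_1 are all 1, so H_0 = Z.
  H_1: rank ker ∂_1 − rank ∂_2 = (17 − 7) − 8 = 2, and the invariant factors of ∂_2 are all 1, so H_1 = Z^2.
  H_2: rank ker ∂_2 − rank ∂_3 = (11 − 8) − 3 = 0, and the invariant factors of ∂_3 are all 1, so H_2 = 0.
  H_3: rank ker ∂_3 − rank ∂_4 = (3 − 3) − 0 = 0, and there is no ∂_4, so H_3 = 0.

As a check, the Euler characteristic is 8 − 17 + 11 − 3 = -1, which agrees with 1 − 2 + 0 − 0 = -1.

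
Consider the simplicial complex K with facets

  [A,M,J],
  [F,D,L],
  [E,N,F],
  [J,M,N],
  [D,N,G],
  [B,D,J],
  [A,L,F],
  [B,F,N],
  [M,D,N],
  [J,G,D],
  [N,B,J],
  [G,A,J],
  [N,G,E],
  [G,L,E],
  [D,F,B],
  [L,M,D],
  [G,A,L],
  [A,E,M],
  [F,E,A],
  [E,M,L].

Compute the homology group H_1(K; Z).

H_1 = Z × Z/2.

Order the vertices as A < B < D < E < F < G < J < L < M < N. Listing each simplex with vertices in this order, K has dimension 2 with simplices:

  0-simplices (10): A, B, D, E, F, G, J, L, M, N
  1-simplices (30): AE, AF, AG, AJ, AL, AM, BD, BF, BJ, BN, DF, DG, DJ, DL, DM, DN, EF, EG, EL, EM, EN, FL, FN, GJ, GL, GN, JM, JN, LM, MN
  2-simplices (20): AEF, AEM, AFL, AGJ, AGL, AJM, BDF, BDJ, BFN, BJN, DFL, DGJ, DGN, DLM, DMN, EFN, EGL, EGN, ELM, JMN

Hence C_0 ≅ Z^10, C_1 ≅ Z^30, C_2 ≅ Z^20.

The boundary map ∂_1: C_1 → C_0 maps an edge to its endpoints' difference, ∂[p,q] = q − p. For instance
  ∂GJ = J − G.
The resulting 10×30 matrix has rank 9, and its Smith normal form has invariant factors (1,1,1,1,1,1,1,1,1).

The boundary map ∂_2: C_2 → C_1 sends each 2-simplex [p,q,r] to [q,r] − [p,r] + [p,q]. For instance
  ∂DLM = LM − DM + DL,
  ∂BJN = JN − BN + BJ.
As a 30×20 matrix over Z this has rank 20, with invariant factors (1,1,1,1,1,1,1,1,1,1,1,1,1,1,1,1,1,1,1,2).

Reading off H_k = ker ∂_k / im ∂_{k+1}:

  H_1: rank ker ∂_1 − rank ∂_2 = (30 − 9) − 20 = 1, and ∂_2 has invariant factor 2 > 1, so H_1 ≅ Z × Z/2.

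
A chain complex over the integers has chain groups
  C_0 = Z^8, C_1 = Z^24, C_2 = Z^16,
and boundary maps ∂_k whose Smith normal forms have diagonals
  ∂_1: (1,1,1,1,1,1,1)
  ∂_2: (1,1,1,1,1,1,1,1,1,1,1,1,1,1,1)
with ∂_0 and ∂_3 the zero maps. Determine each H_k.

H_0 = Z,  H_1 = Z^2,  H_2 = Z.

H_0: b_0 = 8 − 0 − 7 = 1; torsion from ∂_1 factors > 1: none. So H_0 = Z.
H_1: b_1 = 24 − 7 − 15 = 2; torsion from ∂_2 factors > 1: none. So H_1 = Z^2.
H_2: b_2 = 16 − 15 − 0 = 1; torsion from ∂_3 factors > 1: none. So H_2 = Z.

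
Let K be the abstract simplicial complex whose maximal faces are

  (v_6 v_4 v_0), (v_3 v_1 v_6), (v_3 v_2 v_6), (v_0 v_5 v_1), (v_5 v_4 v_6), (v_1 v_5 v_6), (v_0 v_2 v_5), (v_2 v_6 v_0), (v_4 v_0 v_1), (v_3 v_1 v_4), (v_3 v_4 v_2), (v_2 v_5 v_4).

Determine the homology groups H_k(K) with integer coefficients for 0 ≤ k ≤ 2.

Order the vertices as v_0 < v_1 < v_2 < v_3 < v_4 < v_5 < v_6. Listing each simplex with vertices in this order, K has dimension 2 with simplices:

  0-simplices (7): [v_0], [v_1], [v_2], [v_3], [v_4], [v_5], [v_6]
  1-simplices (18): (18 of them)
  2-simplices (12): (12 of them)

Hence C_0 ≅ Z^7, C_1 ≅ Z^18, C_2 ≅ Z^12.

∂_1: C_1 → C_0 sends each edge [p,q] (with p < q) to q − p.
As a 7×18 matrix over Z this has rank 6, with invariant factors (1,1,1,1,1,1).

∂_2: C_2 → C_1 maps a triangle to the signed sum of its edges. For instance
  ∂[v_4,v_5,v_6] = [v_5,v_6] − [v_4,v_6] + [v_4,v_5],
  ∂[v_0,v_1,v_5] = [v_1,v_5] − [v_0,v_5] + [v_0,v_1].
The resulting 18×12 matrix has rank 12, and its Smith normal form has invariant factors (1,1,1,1,1,1,1,1,1,1,1,2).

Computing H_k = (kernel of ∂_k) / (image of ∂_{k+1}):

  H_0: rank C_0 − rank ∂_1 = 7 − 6 = 1, and the invariant factors of ∂_1 are all 1, so H_0 ≅ Z.
  H_1: rank ker ∂_1 − rank ∂_2 = (18 − 6) − 12 = 0, and ∂_2 has invariant factor 2 > 1, so H_1 ≅ Z/2.
  H_2: rank ker ∂_2 − rank ∂_3 = (12 − 12) − 0 = 0, and there is no ∂_3, so H_2 ≅ 0.

H_0 ≅ Z,  H_1 ≅ Z/2,  H_2 = 0.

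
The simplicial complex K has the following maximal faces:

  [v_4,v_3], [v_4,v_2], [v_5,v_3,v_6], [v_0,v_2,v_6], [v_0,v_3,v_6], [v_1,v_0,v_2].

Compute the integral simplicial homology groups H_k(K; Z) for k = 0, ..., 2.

Order the vertices as v_0 < v_1 < v_2 < v_3 < v_4 < v_5 < v_6. Listing each simplex with vertices in this order, K has dimension 2 with simplices:

  0-simplices (7): [v_0], [v_1], [v_2], [v_3], [v_4], [v_5], [v_6]
  1-simplices (11): [v_0,v_1], [v_0,v_2], [v_0,v_3], [v_0,v_6], [v_1,v_2], [v_2,v_4], [v_2,v_6], [v_3,v_4], [v_3,v_5], [v_3,v_6], [v_5,v_6]
  2-simplices (4): [v_0,v_1,v_2], [v_0,v_2,v_6], [v_0,v_3,v_6], [v_3,v_5,v_6]

so the chain groups are C_0 ≅ Z^7, C_1 ≅ Z^11, C_2 ≅ Z^4.

Boundary ∂_1: C_1 → C_0 is given by ∂[p,q] = [q] − [p]. For instance
  ∂[v_5,v_6] = [v_6] − [v_5].
As a 7×11 matrix over Z this has rank 6, with invariant factors (1,1,1,1,1,1).

Boundary ∂_2: C_2 → C_1 acts by ∂[p,q,r] = [q,r] − [p,r] + [p,q]. For instance
  ∂[v_0,v_3,v_6] = [v_3,v_6] − [v_0,v_6] + [v_0,v_3],
  ∂[v_3,v_5,v_6] = [v_5,v_6] − [v_3,v_6] + [v_3,v_5].
As a 11×4 matrix over Z this has rank 4, with invariant factors (1,1,1,1).

Reading off H_k = ker ∂_k / im ∂_{k+1}:

  H_0: rank C_0 − rank ∂_1 = 7 − 6 = 1, and the invariant factors of ∂_1 are all 1, so H_0 ≅ Z.
  H_1: rank ker ∂_1 − rank ∂_2 = (11 − 6) − 4 = 1, and the invariant factors of ∂_2 are all 1, so H_1 ≅ Z.
  H_2: rank ker ∂_2 − rank ∂_3 = (4 − 4) − 0 = 0, and there is no ∂_3, so H_2 ≅ 0.

H_0 = Z,  H_1 = Z,  H_2 = 0.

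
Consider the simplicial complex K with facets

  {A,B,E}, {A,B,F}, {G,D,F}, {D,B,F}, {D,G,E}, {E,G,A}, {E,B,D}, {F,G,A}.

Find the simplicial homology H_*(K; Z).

K has 6 vertices, 12 edges, 8 triangles.
rank ∂_0 = 0, rank ∂_1 = 5 ⇒ b_0 = 6 − 0 − 5 = 1; all invariant factors of ∂_1 are 1 so no torsion. So H_0 ≅ Z.
rank ∂_1 = 5, rank ∂_2 = 7 ⇒ b_1 = 12 − 5 − 7 = 0; all invariant factors of ∂_2 are 1 so no torsion. So H_1 ≅ 0.
rank ∂_2 = 7, rank ∂_3 = 0 ⇒ b_2 = 8 − 7 − 0 = 1. So H_2 ≅ Z.

H_0 = Z,  H_1 = 0,  H_2 = Z.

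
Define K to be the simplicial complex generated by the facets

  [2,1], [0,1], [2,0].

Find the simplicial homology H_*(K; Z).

H_0 ≅ Z,  H_1 ≅ Z.

Fix the vertex order 0 < 1 < 2 and write every simplex with vertices in increasing order. Then dim K = 1 and the simplices of K are:

  0-simplices (3): [0], [1], [2]
  1-simplices (3): [0,1], [0,2], [1,2]

giving chain groups C_0 ≅ Z^3, C_1 ≅ Z^3.

The boundary map ∂_1: C_1 → C_0 maps an edge to its endpoints' difference, ∂[p,q] = q − p. For instance
  ∂[1,2] = [2] − [1].
The 3×3 boundary matrix has rank 2 and Smith normal form diag(1,1).

Now H_k = ker ∂_k / im ∂_{k+1}, so:

  H_0: rank C_0 − rank ∂_1 = 3 − 2 = 1, and the invariant factors of ∂_1 are all 1, so H_0 = Z.
  H_1: rank ker ∂_1 − rank ∂_2 = (3 − 2) − 0 = 1, and there is no ∂_2, so H_1 = Z.

As a check, the Euler characteristic is 3 − 3 = 0, which agrees with 1 − 1 = 0.
(K is a triangulation of the circle S^1.)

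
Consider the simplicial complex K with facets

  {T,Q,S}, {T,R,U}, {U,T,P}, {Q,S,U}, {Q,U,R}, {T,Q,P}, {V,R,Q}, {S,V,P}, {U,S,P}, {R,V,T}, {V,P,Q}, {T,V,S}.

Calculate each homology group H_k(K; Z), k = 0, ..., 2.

H_0 = Z,  H_1 = Z/2Z,  H_2 = 0.

Fix the vertex order P < Q < R < S < T < U < V and write every simplex with vertices in increasing order. Then dim K = 2 and the simplices of K are:

  0-simplices (7): P, Q, R, S, T, U, V
  1-simplices (18): PQ, PS, PT, PU, PV, QR, QS, QT, QU, QV, RT, RU, RV, ST, SU, SV, TU, TV
  2-simplices (12): PQT, PQV, PSU, PSV, PTU, QRU, QRV, QST, QSU, RTU, RTV, STV

Hence C_0 ≅ Z^7, C_1 ≅ Z^18, C_2 ≅ Z^12.

∂_1: C_1 → C_0 sends each edge [p,q] (with p < q) to q − p. For instance
  ∂QV = V − Q.
The 7×18 boundary matrix has rank 6 and Smith normal form diag(1,1,1,1,1,1).

The boundary map ∂_2: C_2 → C_1 sends each 2-simplex [p,q,r] to [q,r] − [p,r] + [p,q]. For instance
  ∂PQV = QV − PV + PQ,
  ∂RTV = TV − RV + RT.
This gives a 18×12 integer matrix of rank 12; reducing to Smith normal form yields diagonal entries (1,1,1,1,1,1,1,1,1,1,1,2).

From H_k ≅ ker(∂_k) / im(∂_{k+1}) we obtain:

  H_0: rank C_0 − rank ∂_1 = 7 − 6 = 1, and the invariant factors of ∂_1 are all 1, so H_0 = Z.
  H_1: rank ker ∂_1 − rank ∂_2 = (18 − 6) − 12 = 0, and ∂_2 has invariant factor 2 > 1, so H_1 = Z/2Z.
  H_2: rank ker ∂_2 − rank ∂_3 = (12 − 12) − 0 = 0, and there is no ∂_3, so H_2 = 0.

As a check, the Euler characteristic is 7 − 18 + 12 = 1, which agrees with 1 − 0 + 0 = 1.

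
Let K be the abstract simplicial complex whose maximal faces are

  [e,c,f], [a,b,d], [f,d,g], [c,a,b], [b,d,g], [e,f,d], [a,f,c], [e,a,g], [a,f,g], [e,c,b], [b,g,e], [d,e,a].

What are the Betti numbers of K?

b_0 = 1, b_1 = 0, b_2 = 0.

We work with the vertex ordering a < b < c < d < e < f < g. The simplices of K, each written with vertices in increasing order, are:

  0-simplices (7): a, b, c, d, e, f, g
  1-simplices (18): ab, ac, ad, ae, af, ag, bc, bd, be, bg, ce, cf, de, df, dg, ef, eg, fg
  2-simplices (12): abc, abd, acf, ade, aeg, afg, bce, bdg, beg, cef, def, dfg

so the chain groups are C_0 ≅ Z^7, C_1 ≅ Z^18, C_2 ≅ Z^12.

Boundary ∂_1: C_1 → C_0 is given by ∂[p,q] = [q] − [p].
The 7×18 boundary matrix has rank 6 and Smith normal form diag(1,1,1,1,1,1).

Boundary ∂_2: C_2 → C_1 maps a triangle to the signed sum of its edges. For instance
  ∂abd = bd − ad + ab,
  ∂aeg = eg − ag + ae.
This gives a 18×12 integer matrix of rank 12; reducing to Smith normal form yields diagonal entries (1,1,1,1,1,1,1,1,1,1,1,2).

Reading off H_k = ker ∂_k / im ∂_{k+1}:

  H_0: rank C_0 − rank ∂_1 = 7 − 6 = 1, and the invariant factors of ∂_1 are all 1, so H_0 = Z.
  H_1: rank ker ∂_1 − rank ∂_2 = (18 − 6) − 12 = 0, and ∂_2 has invariant factor 2 > 1, so H_1 = Z/2.
  H_2: rank ker ∂_2 − rank ∂_3 = (12 − 12) − 0 = 0, and there is no ∂_3, so H_2 = 0.

As a check, the Euler characteristic is 7 − 18 + 12 = 1, which agrees with 1 − 0 + 0 = 1.

Hence the Betti numbers are b_0 = 1, b_1 = 0, b_2 = 0.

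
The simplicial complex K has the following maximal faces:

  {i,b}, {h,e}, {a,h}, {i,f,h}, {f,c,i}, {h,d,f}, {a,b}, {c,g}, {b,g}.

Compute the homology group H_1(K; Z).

Take the total order a < b < c < d < e < f < g < h < i on the vertex set. Then K (dimension 2) consists of the simplices:

  0-simplices (9): a, b, c, d, e, f, g, h, i
  1-simplices (13): ab, ah, bg, bi, cf, cg, ci, df, dh, eh, fh, fi, hi
  2-simplices (3): cfi, dfh, fhi

giving chain groups C_0 ≅ Z^9, C_1 ≅ Z^13, C_2 ≅ Z^3.

Boundary ∂_1: C_1 → C_0 maps an edge to its endpoints' difference, ∂[p,q] = q − p.
The 9×13 boundary matrix has rank 8 and Smith normal form diag(1,1,1,1,1,1,1,1).

∂_2: C_2 → C_1 acts by ∂[p,q,r] = [q,r] − [p,r] + [p,q]. For instance
  ∂cfi = fi − ci + cf,
  ∂dfh = fh − dh + df.
The resulting 13×3 matrix has rank 3, and its Smith normal form has invariant factors (1,1,1).

Now H_k = ker ∂_k / im ∂_{k+1}, so:

  H_1: rank ker ∂_1 − rank ∂_2 = (13 − 8) − 3 = 2, and the invariant factors of ∂_2 are all 1, so H_1 ≅ Z^2.

H_1 = Z^2.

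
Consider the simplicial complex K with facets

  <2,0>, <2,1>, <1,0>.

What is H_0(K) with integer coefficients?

Order the vertices as 0 < 1 < 2. Listing each simplex with vertices in this order, K has dimension 1 with simplices:

  0-simplices (3): [0], [1], [2]
  1-simplices (3): [0,1], [0,2], [1,2]

so the chain groups are C_0 ≅ Z^3, C_1 ≅ Z^3.

∂_1: C_1 → C_0 sends each edge [p,q] (with p < q) to q − p. For instance
  ∂[0,2] = [2] − [0].
The resulting 3×3 matrix has rank 2, and its Smith normal form has invariant factors (1,1).

Computing H_k = (kernel of ∂_k) / (image of ∂_{k+1}):

  H_0: rank C_0 − rank ∂_1 = 3 − 2 = 1, and the invariant factors of ∂_1 are all 1, so H_0 ≅ Z.

(K is a triangulation of the circle S^1.)

H_0 = Z.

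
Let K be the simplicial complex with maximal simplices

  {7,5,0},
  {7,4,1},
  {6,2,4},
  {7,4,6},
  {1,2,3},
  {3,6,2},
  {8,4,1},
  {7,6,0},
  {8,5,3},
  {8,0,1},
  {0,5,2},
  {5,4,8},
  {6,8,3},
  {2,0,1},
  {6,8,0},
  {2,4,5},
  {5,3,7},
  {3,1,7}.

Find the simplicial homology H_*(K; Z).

We work with the vertex ordering 0 < 1 < 2 < 3 < 4 < 5 < 6 < 7 < 8. The simplices of K, each written with vertices in increasing order, are:

  0-simplices (9): [0], [1], [2], [3], [4], [5], [6], [7], [8]
  1-simplices (27): (27 of them)
  2-simplices (18): [0,1,2], [0,1,8], [0,2,5], [0,5,7], [0,6,7], [0,6,8], [1,2,3], [1,3,7], [1,4,7], [1,4,8], [2,3,6], [2,4,5], [2,4,6], [3,5,7], [3,5,8], [3,6,8], [4,5,8], [4,6,7]

so the chain groups are C_0 ≅ Z^9, C_1 ≅ Z^27, C_2 ≅ Z^18.

∂_1: C_1 → C_0 sends each edge [p,q] (with p < q) to q − p. For instance
  ∂[5,7] = [7] − [5].
The 9×27 boundary matrix has rank 8 and Smith normal form diag(1,1,1,1,1,1,1,1).

∂_2: C_2 → C_1 acts by ∂[p,q,r] = [q,r] − [p,r] + [p,q]. For instance
  ∂[1,4,7] = [4,7] − [1,7] + [1,4],
  ∂[1,4,8] = [4,8] − [1,8] + [1,4].
The 27×18 boundary matrix has rank 17 and Smith normal form diag(1,1,1,1,1,1,1,1,1,1,1,1,1,1,1,1,1).

Reading off H_k = ker ∂_k / im ∂_{k+1}:

  H_0: rank C_0 − rank ∂_1 = 9 − 8 = 1, and the invariant factors of ∂_1 are all 1, so H_0 = Z.
  H_1: rank ker ∂_1 − rank ∂_2 = (27 − 8) − 17 = 2, and the invariant factors of ∂_2 are all 1, so H_1 = Z^2.
  H_2: rank ker ∂_2 − rank ∂_3 = (18 − 17) − 0 = 1, and there is no ∂_3, so H_2 = Z.

H_0 ≅ Z,  H_1 ≅ Z^2,  H_2 ≅ Z.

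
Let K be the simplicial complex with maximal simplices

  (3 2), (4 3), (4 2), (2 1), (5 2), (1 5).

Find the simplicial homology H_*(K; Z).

Order the vertices as 1 < 2 < 3 < 4 < 5. Listing each simplex with vertices in this order, K has dimension 1 with simplices:

  0-simplices (5): [1], [2], [3], [4], [5]
  1-simplices (6): [1,2], [1,5], [2,3], [2,4], [2,5], [3,4]

giving chain groups C_0 ≅ Z^5, C_1 ≅ Z^6.

Boundary ∂_1: C_1 → C_0 maps an edge to its endpoints' difference, ∂[p,q] = q − p. For instance
  ∂[1,2] = [2] − [1].
The resulting 5×6 matrix has rank 4, and its Smith normal form has invariant factors (1,1,1,1).

Now H_k = ker ∂_k / im ∂_{k+1}, so:

  H_0: rank C_0 − rank ∂_1 = 5 − 4 = 1, and the invariant factors of ∂_1 are all 1, so H_0 = Z.
  H_1: rank ker ∂_1 − rank ∂_2 = (6 − 4) − 0 = 2, and there is no ∂_2, so H_1 = Z^2.

(K is a triangulation of a wedge of 2 circles.)

H_0 = Z,  H_1 = Z^2.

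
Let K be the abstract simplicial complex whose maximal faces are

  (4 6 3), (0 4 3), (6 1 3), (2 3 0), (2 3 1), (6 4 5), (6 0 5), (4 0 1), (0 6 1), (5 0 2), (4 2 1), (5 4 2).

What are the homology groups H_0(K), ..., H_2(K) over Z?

Take the total order 0 < 1 < 2 < 3 < 4 < 5 < 6 on the vertex set. Then K (dimension 2) consists of the simplices:

  0-simplices (7): [0], [1], [2], [3], [4], [5], [6]
  1-simplices (18): [0,1], [0,2], [0,3], [0,4], [0,5], [0,6], [1,2], [1,3], [1,4], [1,6], [2,3], [2,4], [2,5], [3,4], [3,6], [4,5], [4,6], [5,6]
  2-simplices (12): [0,1,4], [0,1,6], [0,2,3], [0,2,5], [0,3,4], [0,5,6], [1,2,3], [1,2,4], [1,3,6], [2,4,5], [3,4,6], [4,5,6]

giving chain groups C_0 ≅ Z^7, C_1 ≅ Z^18, C_2 ≅ Z^12.

Boundary ∂_1: C_1 → C_0 sends each edge [p,q] (with p < q) to q − p. For instance
  ∂[0,3] = [3] − [0].
As a 7×18 matrix over Z this has rank 6, with invariant factors (1,1,1,1,1,1).

∂_2: C_2 → C_1 sends each 2-simplex [p,q,r] to [q,r] − [p,r] + [p,q]. For instance
  ∂[2,4,5] = [4,5] − [2,5] + [2,4],
  ∂[1,2,3] = [2,3] − [1,3] + [1,2].
This gives a 18×12 integer matrix of rank 12; reducing to Smith normal form yields diagonal entries (1,1,1,1,1,1,1,1,1,1,1,2).

Computing H_k = (kernel of ∂_k) / (image of ∂_{k+1}):

  H_0: rank C_0 − rank ∂_1 = 7 − 6 = 1, and the invariant factors of ∂_1 are all 1, so H_0 = Z.
  H_1: rank ker ∂_1 − rank ∂_2 = (18 − 6) − 12 = 0, and ∂_2 has invariant factor 2 > 1, so H_1 = Z/2Z.
  H_2: rank ker ∂_2 − rank ∂_3 = (12 − 12) − 0 = 0, and there is no ∂_3, so H_2 = 0.

As a check, the Euler characteristic is 7 − 18 + 12 = 1, which agrees with 1 − 0 + 0 = 1.
(K is a triangulation of the real projective plane RP^2.)

H_0 ≅ Z,  H_1 ≅ Z/2Z,  H_2 = 0.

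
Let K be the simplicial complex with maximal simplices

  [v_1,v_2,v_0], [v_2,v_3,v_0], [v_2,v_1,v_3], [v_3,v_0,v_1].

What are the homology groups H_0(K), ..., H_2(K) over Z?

H_0 ≅ Z,  H_1 = 0,  H_2 ≅ Z.

Order the vertices as v_0 < v_1 < v_2 < v_3. Listing each simplex with vertices in this order, K has dimension 2 with simplices:

  0-simplices (4): [v_0], [v_1], [v_2], [v_3]
  1-simplices (6): [v_0,v_1], [v_0,v_2], [v_0,v_3], [v_1,v_2], [v_1,v_3], [v_2,v_3]
  2-simplices (4): [v_0,v_1,v_2], [v_0,v_1,v_3], [v_0,v_2,v_3], [v_1,v_2,v_3]

Hence C_0 ≅ Z^4, C_1 ≅ Z^6, C_2 ≅ Z^4.

∂_1: C_1 → C_0 maps an edge to its endpoints' difference, ∂[p,q] = q − p.
The 4×6 boundary matrix has rank 3 and Smith normal form diag(1,1,1).

∂_2: C_2 → C_1 sends each 2-simplex [p,q,r] to [q,r] − [p,r] + [p,q]. For instance
  ∂[v_1,v_2,v_3] = [v_2,v_3] − [v_1,v_3] + [v_1,v_2],
  ∂[v_0,v_1,v_2] = [v_1,v_2] − [v_0,v_2] + [v_0,v_1].
This gives a 6×4 integer matrix of rank 3; reducing to Smith normal form yields diagonal entries (1,1,1).

Computing H_k = (kernel of ∂_k) / (image of ∂_{k+1}):

  H_0: rank C_0 − rank ∂_1 = 4 − 3 = 1, and the invariant factors of ∂_1 are all 1, so H_0 ≅ Z.
  H_1: rank ker ∂_1 − rank ∂_2 = (6 − 3) − 3 = 0, and the invariant factors of ∂_2 are all 1, so H_1 ≅ 0.
  H_2: rank ker ∂_2 − rank ∂_3 = (4 − 3) − 0 = 1, and there is no ∂_3, so H_2 ≅ Z.

(K is a triangulation of the 2-sphere S^2.)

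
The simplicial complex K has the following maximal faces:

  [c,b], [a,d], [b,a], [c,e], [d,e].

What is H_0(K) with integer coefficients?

We work with the vertex ordering a < b < c < d < e. The simplices of K, each written with vertices in increasing order, are:

  0-simplices (5): a, b, c, d, e
  1-simplices (5): ab, ad, bc, ce, de

Hence C_0 ≅ Z^5, C_1 ≅ Z^5.

∂_1: C_1 → C_0 sends each edge [p,q] (with p < q) to q − p.
This gives a 5×5 integer matrix of rank 4; reducing to Smith normal form yields diagonal entries (1,1,1,1).

Reading off H_k = ker ∂_k / im ∂_{k+1}:

  H_0: rank C_0 − rank ∂_1 = 5 − 4 = 1, and the invariant factors of ∂_1 are all 1, so H_0 ≅ Z.

H_0 ≅ Z.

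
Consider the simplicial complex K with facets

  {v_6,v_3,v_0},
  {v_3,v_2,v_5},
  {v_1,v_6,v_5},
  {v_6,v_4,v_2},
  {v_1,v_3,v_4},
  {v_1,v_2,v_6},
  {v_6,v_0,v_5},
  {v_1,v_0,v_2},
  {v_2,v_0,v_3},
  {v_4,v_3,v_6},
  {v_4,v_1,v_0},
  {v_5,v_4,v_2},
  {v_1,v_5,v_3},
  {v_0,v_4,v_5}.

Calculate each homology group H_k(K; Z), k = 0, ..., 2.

Fix the vertex order v_0 < v_1 < v_2 < v_3 < v_4 < v_5 < v_6 and write every simplex with vertices in increasing order. Then dim K = 2 and the simplices of K are:

  0-simplices (7): [v_0], [v_1], [v_2], [v_3], [v_4], [v_5], [v_6]
  1-simplices (21): (21 of them)
  2-simplices (14): (14 of them)

giving chain groups C_0 ≅ Z^7, C_1 ≅ Z^21, C_2 ≅ Z^14.

Boundary ∂_1: C_1 → C_0 is given by ∂[p,q] = [q] − [p]. For instance
  ∂[v_1,v_4] = [v_4] − [v_1].
This gives a 7×21 integer matrix of rank 6; reducing to Smith normal form yields diagonal entries (1,1,1,1,1,1).

The boundary map ∂_2: C_2 → C_1 maps a triangle to the signed sum of its edges. For instance
  ∂[v_0,v_1,v_4] = [v_1,v_4] − [v_0,v_4] + [v_0,v_1],
  ∂[v_0,v_2,v_3] = [v_2,v_3] − [v_0,v_3] + [v_0,v_2].
The resulting 21×14 matrix has rank 13, and its Smith normal form has invariant factors (1,1,1,1,1,1,1,1,1,1,1,1,1).

Reading off H_k = ker ∂_k / im ∂_{k+1}:

  H_0: rank C_0 − rank ∂_1 = 7 − 6 = 1, and the invariant factors of ∂_1 are all 1, so H_0 = Z.
  H_1: rank ker ∂_1 − rank ∂_2 = (21 − 6) − 13 = 2, and the invariant factors of ∂_2 are all 1, so H_1 = Z^2.
  H_2: rank ker ∂_2 − rank ∂_3 = (14 − 13) − 0 = 1, and there is no ∂_3, so H_2 = Z.

As a check, the Euler characteristic is 7 − 21 + 14 = 0, which agrees with 1 − 2 + 1 = 0.

H_0 = Z,  H_1 = Z^2,  H_2 = Z.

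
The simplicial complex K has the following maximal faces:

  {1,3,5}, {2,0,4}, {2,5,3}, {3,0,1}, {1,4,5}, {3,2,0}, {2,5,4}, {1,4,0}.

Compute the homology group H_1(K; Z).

H_1 = 0.

Order the vertices as 0 < 1 < 2 < 3 < 4 < 5. Listing each simplex with vertices in this order, K has dimension 2 with simplices:

  0-simplices (6): [0], [1], [2], [3], [4], [5]
  1-simplices (12): [0,1], [0,2], [0,3], [0,4], [1,3], [1,4], [1,5], [2,3], [2,4], [2,5], [3,5], [4,5]
  2-simplices (8): [0,1,3], [0,1,4], [0,2,3], [0,2,4], [1,3,5], [1,4,5], [2,3,5], [2,4,5]

Hence C_0 ≅ Z^6, C_1 ≅ Z^12, C_2 ≅ Z^8.

∂_1: C_1 → C_0 maps an edge to its endpoints' difference, ∂[p,q] = q − p. For instance
  ∂[0,1] = [1] − [0].
The resulting 6×12 matrix has rank 5, and its Smith normal form has invariant factors (1,1,1,1,1).

The boundary map ∂_2: C_2 → C_1 acts by ∂[p,q,r] = [q,r] − [p,r] + [p,q]. For instance
  ∂[0,2,4] = [2,4] − [0,4] + [0,2],
  ∂[1,3,5] = [3,5] − [1,5] + [1,3].
The resulting 12×8 matrix has rank 7, and its Smith normal form has invariant factors (1,1,1,1,1,1,1).

From H_k ≅ ker(∂_k) / im(∂_{k+1}) we obtain:

  H_1: rank ker ∂_1 − rank ∂_2 = (12 − 5) − 7 = 0, and the invariant factors of ∂_2 are all 1, so H_1 ≅ 0.

(K is a triangulation of the 2-sphere S^2.)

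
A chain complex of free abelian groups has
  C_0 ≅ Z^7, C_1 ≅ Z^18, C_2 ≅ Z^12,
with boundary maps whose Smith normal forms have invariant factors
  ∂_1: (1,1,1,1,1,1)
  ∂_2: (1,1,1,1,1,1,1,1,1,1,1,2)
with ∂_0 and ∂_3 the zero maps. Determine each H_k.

H_0: b_0 = 7 − 0 − 6 = 1; torsion from ∂_1 factors > 1: none. So H_0 = Z.
H_1: b_1 = 18 − 6 − 12 = 0; torsion from ∂_2 factors > 1: [2]. So H_1 = Z/2.
H_2: b_2 = 12 − 12 − 0 = 0; torsion from ∂_3 factors > 1: none. So H_2 = 0.

H_0 = Z,  H_1 = Z/2,  H_2 = 0.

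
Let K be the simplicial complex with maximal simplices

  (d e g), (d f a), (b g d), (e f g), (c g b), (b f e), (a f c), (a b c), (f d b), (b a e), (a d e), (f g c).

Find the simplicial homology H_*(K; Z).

Fix the vertex order a < b < c < d < e < f < g and write every simplex with vertices in increasing order. Then dim K = 2 and the simplices of K are:

  0-simplices (7): a, b, c, d, e, f, g
  1-simplices (18): ab, ac, ad, ae, af, bc, bd, be, bf, bg, cf, cg, de, df, dg, ef, eg, fg
  2-simplices (12): abc, abe, acf, ade, adf, bcg, bdf, bdg, bef, cfg, deg, efg

Hence C_0 ≅ Z^7, C_1 ≅ Z^18, C_2 ≅ Z^12.

The boundary map ∂_1: C_1 → C_0 sends each edge [p,q] (with p < q) to q − p. For instance
  ∂ad = d − a.
The resulting 7×18 matrix has rank 6, and its Smith normal form has invariant factors (1,1,1,1,1,1).

The boundary map ∂_2: C_2 → C_1 maps a triangle to the signed sum of its edges. For instance
  ∂abc = bc − ac + ab,
  ∂adf = df − af + ad.
The 18×12 boundary matrix has rank 12 and Smith normal form diag(1,1,1,1,1,1,1,1,1,1,1,2).

From H_k ≅ ker(∂_k) / im(∂_{k+1}) we obtain:

  H_0: rank C_0 − rank ∂_1 = 7 − 6 = 1, and the invariant factors of ∂_1 are all 1, so H_0 ≅ Z.
  H_1: rank ker ∂_1 − rank ∂_2 = (18 − 6) − 12 = 0, and ∂_2 has invariant factor 2 > 1, so H_1 ≅ Z/2.
  H_2: rank ker ∂_2 − rank ∂_3 = (12 − 12) − 0 = 0, and there is no ∂_3, so H_2 ≅ 0.

H_0 ≅ Z,  H_1 ≅ Z/2,  H_2 = 0.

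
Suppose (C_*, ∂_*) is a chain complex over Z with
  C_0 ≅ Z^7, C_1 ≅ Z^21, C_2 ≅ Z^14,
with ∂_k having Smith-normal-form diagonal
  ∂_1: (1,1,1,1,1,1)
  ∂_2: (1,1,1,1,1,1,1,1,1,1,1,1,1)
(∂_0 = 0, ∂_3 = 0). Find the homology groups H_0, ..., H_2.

H_0: b_0 = 7 − 0 − 6 = 1; torsion from ∂_1 factors > 1: none. So H_0 = Z.
H_1: b_1 = 21 − 6 − 13 = 2; torsion from ∂_2 factors > 1: none. So H_1 = Z^2.
H_2: b_2 = 14 − 13 − 0 = 1; torsion from ∂_3 factors > 1: none. So H_2 = Z.

H_0 = Z,  H_1 = Z^2,  H_2 = Z.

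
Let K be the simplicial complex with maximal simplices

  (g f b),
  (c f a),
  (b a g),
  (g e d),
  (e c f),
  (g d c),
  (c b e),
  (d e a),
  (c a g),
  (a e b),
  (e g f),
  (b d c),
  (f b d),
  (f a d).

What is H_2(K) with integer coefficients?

H_2 ≅ Z.

Fix the vertex order a < b < c < d < e < f < g and write every simplex with vertices in increasing order. Then dim K = 2 and the simplices of K are:

  0-simplices (7): a, b, c, d, e, f, g
  1-simplices (21): ab, ac, ad, ae, af, ag, bc, bd, be, bf, bg, cd, ce, cf, cg, de, df, dg, ef, eg, fg
  2-simplices (14): abe, abg, acf, acg, ade, adf, bcd, bce, bdf, bfg, cdg, cef, deg, efg

so the chain groups are C_0 ≅ Z^7, C_1 ≅ Z^21, C_2 ≅ Z^14.

∂_1: C_1 → C_0 sends each edge [p,q] (with p < q) to q − p. For instance
  ∂ab = b − a.
As a 7×21 matrix over Z this has rank 6, with invariant factors (1,1,1,1,1,1).

The boundary map ∂_2: C_2 → C_1 maps a triangle to the signed sum of its edges. For instance
  ∂bdf = df − bf + bd,
  ∂cef = ef − cf + ce.
The 21×14 boundary matrix has rank 13 and Smith normal form diag(1,1,1,1,1,1,1,1,1,1,1,1,1).

Now H_k = ker ∂_k / im ∂_{k+1}, so:

  H_2: rank ker ∂_2 − rank ∂_3 = (14 − 13) − 0 = 1, and there is no ∂_3, so H_2 = Z.

(K is a triangulation of the torus T^2.)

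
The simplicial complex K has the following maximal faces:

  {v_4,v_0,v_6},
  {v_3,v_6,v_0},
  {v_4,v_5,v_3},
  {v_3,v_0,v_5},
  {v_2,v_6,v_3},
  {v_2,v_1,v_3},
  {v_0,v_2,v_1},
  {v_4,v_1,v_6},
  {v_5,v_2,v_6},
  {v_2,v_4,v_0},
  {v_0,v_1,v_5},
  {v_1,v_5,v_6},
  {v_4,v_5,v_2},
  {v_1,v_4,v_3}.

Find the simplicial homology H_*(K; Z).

K has 7 vertices, 21 edges, 14 triangles.
rank ∂_0 = 0, rank ∂_1 = 6 ⇒ b_0 = 7 − 0 − 6 = 1; all invariant factors of ∂_1 are 1 so no torsion. So H_0 = Z.
rank ∂_1 = 6, rank ∂_2 = 13 ⇒ b_1 = 21 − 6 − 13 = 2; all invariant factors of ∂_2 are 1 so no torsion. So H_1 = Z^2.
rank ∂_2 = 13, rank ∂_3 = 0 ⇒ b_2 = 14 − 13 − 0 = 1. So H_2 = Z.

H_0 = Z,  H_1 = Z^2,  H_2 = Z.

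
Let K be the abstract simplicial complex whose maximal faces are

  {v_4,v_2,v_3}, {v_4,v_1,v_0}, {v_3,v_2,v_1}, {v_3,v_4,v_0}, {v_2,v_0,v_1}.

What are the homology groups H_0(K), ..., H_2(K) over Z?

Order the vertices as v_0 < v_1 < v_2 < v_3 < v_4. Listing each simplex with vertices in this order, K has dimension 2 with simplices:

  0-simplices (5): [v_0], [v_1], [v_2], [v_3], [v_4]
  1-simplices (10): [v_0,v_1], [v_0,v_2], [v_0,v_3], [v_0,v_4], [v_1,v_2], [v_1,v_3], [v_1,v_4], [v_2,v_3], [v_2,v_4], [v_3,v_4]
  2-simplices (5): [v_0,v_1,v_2], [v_0,v_1,v_4], [v_0,v_3,v_4], [v_1,v_2,v_3], [v_2,v_3,v_4]

giving chain groups C_0 ≅ Z^5, C_1 ≅ Z^10, C_2 ≅ Z^5.

∂_1: C_1 → C_0 maps an edge to its endpoints' difference, ∂[p,q] = q − p. For instance
  ∂[v_0,v_1] = [v_1] − [v_0].
The 5×10 boundary matrix has rank 4 and Smith normal form diag(1,1,1,1).

The boundary map ∂_2: C_2 → C_1 maps a triangle to the signed sum of its edges. For instance
  ∂[v_2,v_3,v_4] = [v_3,v_4] − [v_2,v_4] + [v_2,v_3],
  ∂[v_1,v_2,v_3] = [v_2,v_3] − [v_1,v_3] + [v_1,v_2].
As a 10×5 matrix over Z this has rank 5, with invariant factors (1,1,1,1,1).

Reading off H_k = ker ∂_k / im ∂_{k+1}:

  H_0: rank C_0 − rank ∂_1 = 5 − 4 = 1, and the invariant factors of ∂_1 are all 1, so H_0 = Z.
  H_1: rank ker ∂_1 − rank ∂_2 = (10 − 4) − 5 = 1, and the invariant factors of ∂_2 are all 1, so H_1 = Z.
  H_2: rank ker ∂_2 − rank ∂_3 = (5 − 5) − 0 = 0, and there is no ∂_3, so H_2 = 0.

H_0 ≅ Z,  H_1 ≅ Z,  H_2 = 0.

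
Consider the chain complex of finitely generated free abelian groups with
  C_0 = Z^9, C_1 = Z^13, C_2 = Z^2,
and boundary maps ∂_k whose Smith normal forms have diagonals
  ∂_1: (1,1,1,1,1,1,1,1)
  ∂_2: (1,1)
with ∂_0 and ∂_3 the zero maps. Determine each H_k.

H_0 ≅ Z,  H_1 ≅ Z^3,  H_2 = 0.

H_0: b_0 = 9 − 0 − 8 = 1; torsion from ∂_1 factors > 1: none. So H_0 ≅ Z.
H_1: b_1 = 13 − 8 − 2 = 3; torsion from ∂_2 factors > 1: none. So H_1 ≅ Z^3.
H_2: b_2 = 2 − 2 − 0 = 0; torsion from ∂_3 factors > 1: none. So H_2 ≅ 0.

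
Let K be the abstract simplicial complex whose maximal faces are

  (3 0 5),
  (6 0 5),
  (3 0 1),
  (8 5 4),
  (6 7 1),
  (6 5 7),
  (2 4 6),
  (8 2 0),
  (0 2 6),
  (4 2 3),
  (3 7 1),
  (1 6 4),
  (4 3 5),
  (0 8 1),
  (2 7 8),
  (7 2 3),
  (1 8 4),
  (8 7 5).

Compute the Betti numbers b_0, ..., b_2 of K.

K has 9 vertices, 27 edges, 18 triangles.
rank ∂_0 = 0, rank ∂_1 = 8 ⇒ b_0 = 9 − 0 − 8 = 1; all invariant factors of ∂_1 are 1 so no torsion. So H_0 ≅ Z.
rank ∂_1 = 8, rank ∂_2 = 17 ⇒ b_1 = 27 − 8 − 17 = 2; all invariant factors of ∂_2 are 1 so no torsion. So H_1 ≅ Z^2.
rank ∂_2 = 17, rank ∂_3 = 0 ⇒ b_2 = 18 − 17 − 0 = 1. So H_2 ≅ Z.

b_0 = 1, b_1 = 2, b_2 = 1.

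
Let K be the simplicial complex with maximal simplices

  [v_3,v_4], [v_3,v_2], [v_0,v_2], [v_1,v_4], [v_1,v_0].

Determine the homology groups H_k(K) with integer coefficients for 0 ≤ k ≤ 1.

H_0 = Z,  H_1 = Z.

K has 5 vertices, 5 edges.
rank ∂_0 = 0, rank ∂_1 = 4 ⇒ b_0 = 5 − 0 − 4 = 1; all invariant factors of ∂_1 are 1 so no torsion. So H_0 = Z.
rank ∂_1 = 4, rank ∂_2 = 0 ⇒ b_1 = 5 − 4 − 0 = 1. So H_1 = Z.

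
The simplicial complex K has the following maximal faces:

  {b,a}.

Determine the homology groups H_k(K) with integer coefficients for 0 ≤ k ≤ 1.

Order the vertices as a < b. Listing each simplex with vertices in this order, K has dimension 1 with simplices:

  0-simplices (2): a, b
  1-simplices (1): ab

so the chain groups are C_0 ≅ Z^2, C_1 ≅ Z^1.

Boundary ∂_1: C_1 → C_0 maps an edge to its endpoints' difference, ∂[p,q] = q − p. For instance
  ∂ab = b − a.
As a 2×1 matrix over Z this has rank 1, with invariant factors (1).

Reading off H_k = ker ∂_k / im ∂_{k+1}:

  H_0: rank C_0 − rank ∂_1 = 2 − 1 = 1, and the invariant factors of ∂_1 are all 1, so H_0 = Z.
  H_1: rank ker ∂_1 − rank ∂_2 = (1 − 1) − 0 = 0, and there is no ∂_2, so H_1 = 0.

H_0 = Z,  H_1 = 0.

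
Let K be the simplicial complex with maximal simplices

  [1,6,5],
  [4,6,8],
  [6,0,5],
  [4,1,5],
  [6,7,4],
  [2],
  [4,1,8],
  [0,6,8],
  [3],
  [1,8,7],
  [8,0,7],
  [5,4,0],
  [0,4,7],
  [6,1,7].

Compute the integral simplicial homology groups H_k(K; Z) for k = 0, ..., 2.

H_0 ≅ Z^3,  H_1 ≅ Z_2,  H_2 = 0.

Order the vertices as 0 < 1 < 2 < 3 < 4 < 5 < 6 < 7 < 8. Listing each simplex with vertices in this order, K has dimension 2 with simplices:

  0-simplices (9): [0], [1], [2], [3], [4], [5], [6], [7], [8]
  1-simplices (18): [0,4], [0,5], [0,6], [0,7], [0,8], [1,4], [1,5], [1,6], [1,7], [1,8], [4,5], [4,6], [4,7], [4,8], [5,6], [6,7], [6,8], [7,8]
  2-simplices (12): [0,4,5], [0,4,7], [0,5,6], [0,6,8], [0,7,8], [1,4,5], [1,4,8], [1,5,6], [1,6,7], [1,7,8], [4,6,7], [4,6,8]

Hence C_0 ≅ Z^9, C_1 ≅ Z^18, C_2 ≅ Z^12.

The boundary map ∂_1: C_1 → C_0 is given by ∂[p,q] = [q] − [p].
The 9×18 boundary matrix has rank 6 and Smith normal form diag(1,1,1,1,1,1).

Boundary ∂_2: C_2 → C_1 acts by ∂[p,q,r] = [q,r] − [p,r] + [p,q]. For instance
  ∂[0,7,8] = [7,8] − [0,8] + [0,7],
  ∂[4,6,8] = [6,8] − [4,8] + [4,6].
The resulting 18×12 matrix has rank 12, and its Smith normal form has invariant factors (1,1,1,1,1,1,1,1,1,1,1,2).

Reading off H_k = ker ∂_k / im ∂_{k+1}:

  H_0: rank C_0 − rank ∂_1 = 9 − 6 = 3, and the invariant factors of ∂_1 are all 1, so H_0 ≅ Z^3.
  H_1: rank ker ∂_1 − rank ∂_2 = (18 − 6) − 12 = 0, and ∂_2 has invariant factor 2 > 1, so H_1 ≅ Z_2.
  H_2: rank ker ∂_2 − rank ∂_3 = (12 − 12) − 0 = 0, and there is no ∂_3, so H_2 ≅ 0.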